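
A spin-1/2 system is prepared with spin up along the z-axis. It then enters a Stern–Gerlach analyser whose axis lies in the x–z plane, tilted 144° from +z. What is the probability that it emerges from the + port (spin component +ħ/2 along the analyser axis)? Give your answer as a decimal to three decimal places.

For spin-½, the probability of finding spin-up along an axis at angle θ to the initial spin direction is cos²(θ/2); spin-down is sin²(θ/2).
θ = 144°, so P = cos²(72°) ≈ 0.095.

0.095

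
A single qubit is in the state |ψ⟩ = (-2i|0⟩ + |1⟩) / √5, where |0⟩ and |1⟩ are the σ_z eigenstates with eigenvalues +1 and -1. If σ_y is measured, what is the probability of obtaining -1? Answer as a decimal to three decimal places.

0.100

|-y⟩ = (|0⟩ - i|1⟩)/√2, so ⟨-y|ψ⟩ = (-i) / (√2·√5).
P = |-i|² / 10 = 1/10.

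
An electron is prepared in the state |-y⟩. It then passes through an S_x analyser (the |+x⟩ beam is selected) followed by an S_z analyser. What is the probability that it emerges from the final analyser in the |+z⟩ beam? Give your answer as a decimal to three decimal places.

0.250

First analyser (S_x): from |-y⟩, P(|+x⟩) = 1/2.
After stage 1 the state is |+x⟩; P(|+z⟩) = |⟨+z|+x⟩|² = 1/2.
Joint probability = 1/2 × 1/2 = 0.250.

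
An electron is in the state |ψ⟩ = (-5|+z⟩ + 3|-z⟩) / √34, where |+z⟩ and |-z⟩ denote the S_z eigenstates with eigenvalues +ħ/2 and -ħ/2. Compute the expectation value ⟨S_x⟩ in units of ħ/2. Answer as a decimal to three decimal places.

-0.882

⟨σ_x⟩ = 2 Re(a* b)/(|a|²+|b|²) with a = -5, b = 3.
a* b = -15, so ⟨σ_x⟩ = -30/34.
⟨S_x⟩ = (ħ/2)·⟨σ_x⟩.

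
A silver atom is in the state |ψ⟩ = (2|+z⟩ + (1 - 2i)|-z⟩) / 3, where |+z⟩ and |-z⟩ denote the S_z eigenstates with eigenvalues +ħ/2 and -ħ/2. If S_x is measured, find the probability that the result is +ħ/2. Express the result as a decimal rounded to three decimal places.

0.722

|+x⟩ = (|+z⟩ + |-z⟩)/√2, so ⟨+x|ψ⟩ = (3 - 2i) / (√2·3).
P = |3 - 2i|² / 18 = 13/18.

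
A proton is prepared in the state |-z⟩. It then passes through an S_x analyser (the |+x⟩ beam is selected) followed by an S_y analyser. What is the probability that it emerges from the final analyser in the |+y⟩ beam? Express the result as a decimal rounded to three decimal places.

First analyser (S_x): from |-z⟩, P(|+x⟩) = 1/2.
After stage 1 the state is |+x⟩; P(|+y⟩) = |⟨+y|+x⟩|² = 1/2.
Joint probability = 1/2 × 1/2 = 0.250.

0.250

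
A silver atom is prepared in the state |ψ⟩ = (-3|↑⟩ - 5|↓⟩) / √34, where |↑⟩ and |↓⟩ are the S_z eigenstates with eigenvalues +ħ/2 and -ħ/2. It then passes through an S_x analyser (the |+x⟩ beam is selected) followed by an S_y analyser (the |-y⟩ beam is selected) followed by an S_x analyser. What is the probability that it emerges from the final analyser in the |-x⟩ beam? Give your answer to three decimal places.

0.235

First analyser (S_x): P(|+x⟩) = |⟨+x|ψ⟩|² = 64/68.
After stage 1 the state is |+x⟩; P(|-y⟩) = |⟨-y|+x⟩|² = 1/2.
After stage 2 the state is |-y⟩; P(|-x⟩) = |⟨-x|-y⟩|² = 1/2.
Joint probability = 64/68 × 1/2 × 1/2 = 0.235.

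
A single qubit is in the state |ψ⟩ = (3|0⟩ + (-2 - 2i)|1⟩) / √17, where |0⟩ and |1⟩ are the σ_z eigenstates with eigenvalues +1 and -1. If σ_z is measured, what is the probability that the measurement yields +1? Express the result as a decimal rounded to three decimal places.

0.529

The +1 outcome corresponds to |0⟩. Its amplitude in |ψ⟩ is 3/√17.
P = |3|² / 17 = 9/17.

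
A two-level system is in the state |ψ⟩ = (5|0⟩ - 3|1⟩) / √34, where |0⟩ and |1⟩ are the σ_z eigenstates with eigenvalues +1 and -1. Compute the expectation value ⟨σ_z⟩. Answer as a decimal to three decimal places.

0.471

⟨σ_z⟩ = |a|² - |b|² divided by |a|²+|b|², with a, b the |0⟩, |1⟩ amplitudes.
= (25 - 9)/34 = 16/34.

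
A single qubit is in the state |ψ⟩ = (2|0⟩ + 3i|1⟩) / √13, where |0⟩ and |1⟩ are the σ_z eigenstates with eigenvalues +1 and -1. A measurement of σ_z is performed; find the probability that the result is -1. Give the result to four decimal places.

The -1 outcome corresponds to |1⟩. Its amplitude in |ψ⟩ is 3i/√13.
P = |3i|² / 13 = 9/13.

0.6923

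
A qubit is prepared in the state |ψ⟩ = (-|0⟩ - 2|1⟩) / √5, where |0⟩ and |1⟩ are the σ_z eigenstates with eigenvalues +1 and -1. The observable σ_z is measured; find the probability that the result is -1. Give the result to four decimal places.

The -1 outcome corresponds to |1⟩. Its amplitude in |ψ⟩ is -2/√5.
P = |-2|² / 5 = 4/5.

0.8000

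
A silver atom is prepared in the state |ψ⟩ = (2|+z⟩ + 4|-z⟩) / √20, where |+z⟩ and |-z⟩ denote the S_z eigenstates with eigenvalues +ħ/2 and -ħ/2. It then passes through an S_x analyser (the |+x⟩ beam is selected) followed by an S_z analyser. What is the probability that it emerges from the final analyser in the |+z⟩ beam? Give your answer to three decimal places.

0.450

First analyser (S_x): P(|+x⟩) = |⟨+x|ψ⟩|² = 36/40.
After stage 1 the state is |+x⟩; P(|+z⟩) = |⟨+z|+x⟩|² = 1/2.
Joint probability = 36/40 × 1/2 = 0.450.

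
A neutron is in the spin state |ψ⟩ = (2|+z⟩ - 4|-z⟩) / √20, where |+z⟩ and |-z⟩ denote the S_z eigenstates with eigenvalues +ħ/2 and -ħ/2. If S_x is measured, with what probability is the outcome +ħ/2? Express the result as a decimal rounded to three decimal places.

|+x⟩ = (|+z⟩ + |-z⟩)/√2, so ⟨+x|ψ⟩ = (-2) / (√2·√20).
P = |-2|² / 40 = 4/40.

0.100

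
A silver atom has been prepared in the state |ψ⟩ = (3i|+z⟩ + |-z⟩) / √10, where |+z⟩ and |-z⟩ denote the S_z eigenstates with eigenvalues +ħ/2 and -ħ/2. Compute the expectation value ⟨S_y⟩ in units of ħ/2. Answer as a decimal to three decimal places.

-0.600

⟨σ_y⟩ = 2 Im(a* b)/(|a|²+|b|²) with a = 3i, b = 1.
a* b = -3i, so ⟨σ_y⟩ = -6/10.
⟨S_y⟩ = (ħ/2)·⟨σ_y⟩.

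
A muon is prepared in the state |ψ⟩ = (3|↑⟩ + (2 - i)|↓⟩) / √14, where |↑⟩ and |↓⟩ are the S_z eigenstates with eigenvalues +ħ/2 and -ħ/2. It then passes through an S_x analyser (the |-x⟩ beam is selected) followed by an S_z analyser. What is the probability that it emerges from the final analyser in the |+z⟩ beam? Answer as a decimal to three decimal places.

First analyser (S_x): P(|-x⟩) = |⟨-x|ψ⟩|² = 2/28.
After stage 1 the state is |-x⟩; P(|+z⟩) = |⟨+z|-x⟩|² = 1/2.
Joint probability = 2/28 × 1/2 = 0.036.

0.036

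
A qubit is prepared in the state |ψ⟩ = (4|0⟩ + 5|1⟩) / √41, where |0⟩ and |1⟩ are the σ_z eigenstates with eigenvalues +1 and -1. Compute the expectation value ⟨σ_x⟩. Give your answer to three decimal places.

⟨σ_x⟩ = 2 Re(a* b)/(|a|²+|b|²) with a = 4, b = 5.
a* b = 20, so ⟨σ_x⟩ = 40/41.

0.976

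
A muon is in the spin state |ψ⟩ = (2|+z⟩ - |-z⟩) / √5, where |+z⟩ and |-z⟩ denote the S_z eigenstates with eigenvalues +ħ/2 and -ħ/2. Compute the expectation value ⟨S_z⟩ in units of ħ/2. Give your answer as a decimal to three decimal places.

⟨σ_z⟩ = |a|² - |b|² divided by |a|²+|b|², with a, b the |+z⟩, |-z⟩ amplitudes.
= (4 - 1)/5 = 3/5.
⟨S_z⟩ = (ħ/2)·⟨σ_z⟩.

0.600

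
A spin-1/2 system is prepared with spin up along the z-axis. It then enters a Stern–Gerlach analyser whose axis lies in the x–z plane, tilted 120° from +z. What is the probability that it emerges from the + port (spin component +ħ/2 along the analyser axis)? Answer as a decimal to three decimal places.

0.250

For spin-½, the probability of finding spin-up along an axis at angle θ to the initial spin direction is cos²(θ/2); spin-down is sin²(θ/2).
θ = 120°, so P = cos²(60°) ≈ 0.250.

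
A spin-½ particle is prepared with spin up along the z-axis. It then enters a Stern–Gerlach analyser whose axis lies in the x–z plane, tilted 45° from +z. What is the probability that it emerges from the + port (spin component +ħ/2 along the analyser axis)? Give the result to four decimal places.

For spin-½, the probability of finding spin-up along an axis at angle θ to the initial spin direction is cos²(θ/2); spin-down is sin²(θ/2).
θ = 45°, so P = cos²(22.5°) ≈ 0.8536.

0.8536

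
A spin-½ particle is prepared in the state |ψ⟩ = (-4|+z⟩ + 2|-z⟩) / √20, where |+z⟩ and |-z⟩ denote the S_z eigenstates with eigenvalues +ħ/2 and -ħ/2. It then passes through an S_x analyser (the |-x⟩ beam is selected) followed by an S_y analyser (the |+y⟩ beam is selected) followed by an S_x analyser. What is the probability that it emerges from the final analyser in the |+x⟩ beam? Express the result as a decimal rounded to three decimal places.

0.225

First analyser (S_x): P(|-x⟩) = |⟨-x|ψ⟩|² = 36/40.
After stage 1 the state is |-x⟩; P(|+y⟩) = |⟨+y|-x⟩|² = 1/2.
After stage 2 the state is |+y⟩; P(|+x⟩) = |⟨+x|+y⟩|² = 1/2.
Joint probability = 36/40 × 1/2 × 1/2 = 0.225.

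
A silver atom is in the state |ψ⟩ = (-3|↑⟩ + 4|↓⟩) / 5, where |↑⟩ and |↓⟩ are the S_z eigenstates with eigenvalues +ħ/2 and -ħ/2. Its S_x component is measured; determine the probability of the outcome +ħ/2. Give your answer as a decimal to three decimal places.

0.020

|+x⟩ = (|↑⟩ + |↓⟩)/√2, so ⟨+x|ψ⟩ = (1) / (√2·5).
P = |1|² / 50 = 1/50.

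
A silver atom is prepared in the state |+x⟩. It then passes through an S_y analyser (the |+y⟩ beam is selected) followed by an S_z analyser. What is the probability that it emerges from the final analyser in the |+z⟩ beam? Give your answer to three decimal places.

First analyser (S_y): from |+x⟩, P(|+y⟩) = 1/2.
After stage 1 the state is |+y⟩; P(|+z⟩) = |⟨+z|+y⟩|² = 1/2.
Joint probability = 1/2 × 1/2 = 0.250.

0.250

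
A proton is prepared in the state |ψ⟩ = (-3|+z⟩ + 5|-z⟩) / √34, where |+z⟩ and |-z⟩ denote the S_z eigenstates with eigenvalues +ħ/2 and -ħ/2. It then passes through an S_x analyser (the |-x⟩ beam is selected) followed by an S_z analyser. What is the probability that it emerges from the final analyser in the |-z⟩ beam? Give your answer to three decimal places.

0.471

First analyser (S_x): P(|-x⟩) = |⟨-x|ψ⟩|² = 64/68.
After stage 1 the state is |-x⟩; P(|-z⟩) = |⟨-z|-x⟩|² = 1/2.
Joint probability = 64/68 × 1/2 = 0.471.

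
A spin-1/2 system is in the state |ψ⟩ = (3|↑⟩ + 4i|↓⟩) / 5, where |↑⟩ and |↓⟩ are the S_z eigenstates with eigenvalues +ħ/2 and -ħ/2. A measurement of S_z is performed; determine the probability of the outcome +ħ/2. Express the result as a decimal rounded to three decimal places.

The +ħ/2 outcome corresponds to |↑⟩. Its amplitude in |ψ⟩ is 3/5.
P = |3|² / 25 = 9/25.

0.360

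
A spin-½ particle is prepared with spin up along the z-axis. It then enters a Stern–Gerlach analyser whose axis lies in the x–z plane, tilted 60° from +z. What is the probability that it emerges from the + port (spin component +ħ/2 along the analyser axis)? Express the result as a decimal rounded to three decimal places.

0.750

For spin-½, the probability of finding spin-up along an axis at angle θ to the initial spin direction is cos²(θ/2); spin-down is sin²(θ/2).
θ = 60°, so P = cos²(30°) ≈ 0.750.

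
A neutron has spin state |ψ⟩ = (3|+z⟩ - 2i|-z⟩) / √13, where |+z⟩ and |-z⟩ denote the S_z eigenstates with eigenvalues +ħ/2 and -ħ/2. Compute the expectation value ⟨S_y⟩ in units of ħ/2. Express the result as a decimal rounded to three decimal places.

⟨σ_y⟩ = 2 Im(a* b)/(|a|²+|b|²) with a = 3, b = -2i.
a* b = -6i, so ⟨σ_y⟩ = -12/13.
⟨S_y⟩ = (ħ/2)·⟨σ_y⟩.

-0.923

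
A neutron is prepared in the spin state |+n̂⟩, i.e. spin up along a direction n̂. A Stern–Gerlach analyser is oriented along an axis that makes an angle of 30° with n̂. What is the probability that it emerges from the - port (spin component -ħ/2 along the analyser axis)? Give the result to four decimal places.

0.0670

For spin-½, the probability of finding spin-up along an axis at angle θ to the initial spin direction is cos²(θ/2); spin-down is sin²(θ/2).
θ = 30°, so P = sin²(15°) ≈ 0.0670.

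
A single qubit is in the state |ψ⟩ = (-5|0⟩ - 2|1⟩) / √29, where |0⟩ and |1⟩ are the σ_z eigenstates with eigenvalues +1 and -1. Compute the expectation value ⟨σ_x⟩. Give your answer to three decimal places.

0.690

⟨σ_x⟩ = 2 Re(a* b)/(|a|²+|b|²) with a = -5, b = -2.
a* b = 10, so ⟨σ_x⟩ = 20/29.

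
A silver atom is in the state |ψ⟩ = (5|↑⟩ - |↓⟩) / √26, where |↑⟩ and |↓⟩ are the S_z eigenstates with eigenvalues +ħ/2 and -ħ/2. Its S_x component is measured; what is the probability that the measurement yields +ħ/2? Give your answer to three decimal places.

|+x⟩ = (|↑⟩ + |↓⟩)/√2, so ⟨+x|ψ⟩ = (4) / (√2·√26).
P = |4|² / 52 = 16/52.

0.308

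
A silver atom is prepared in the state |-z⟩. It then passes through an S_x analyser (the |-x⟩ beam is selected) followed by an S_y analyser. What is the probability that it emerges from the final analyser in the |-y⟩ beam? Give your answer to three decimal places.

First analyser (S_x): from |-z⟩, P(|-x⟩) = 1/2.
After stage 1 the state is |-x⟩; P(|-y⟩) = |⟨-y|-x⟩|² = 1/2.
Joint probability = 1/2 × 1/2 = 0.250.

0.250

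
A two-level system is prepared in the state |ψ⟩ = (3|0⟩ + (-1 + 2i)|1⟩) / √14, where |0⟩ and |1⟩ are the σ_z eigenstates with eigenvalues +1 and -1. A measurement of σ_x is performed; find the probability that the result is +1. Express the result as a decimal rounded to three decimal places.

0.286

|+x⟩ = (|0⟩ + |1⟩)/√2, so ⟨+x|ψ⟩ = (2 + 2i) / (√2·√14).
P = |2 + 2i|² / 28 = 8/28.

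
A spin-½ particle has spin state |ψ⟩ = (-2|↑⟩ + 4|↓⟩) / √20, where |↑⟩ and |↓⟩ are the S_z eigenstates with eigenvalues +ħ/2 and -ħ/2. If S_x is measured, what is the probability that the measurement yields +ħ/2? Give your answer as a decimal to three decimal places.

|+x⟩ = (|↑⟩ + |↓⟩)/√2, so ⟨+x|ψ⟩ = (2) / (√2·√20).
P = |2|² / 40 = 4/40.

0.100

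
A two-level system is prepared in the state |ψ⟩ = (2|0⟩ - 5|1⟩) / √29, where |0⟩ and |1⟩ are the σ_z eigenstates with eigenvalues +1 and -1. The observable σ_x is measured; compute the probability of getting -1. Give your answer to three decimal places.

0.845

|-x⟩ = (|0⟩ - |1⟩)/√2, so ⟨-x|ψ⟩ = (7) / (√2·√29).
P = |7|² / 58 = 49/58.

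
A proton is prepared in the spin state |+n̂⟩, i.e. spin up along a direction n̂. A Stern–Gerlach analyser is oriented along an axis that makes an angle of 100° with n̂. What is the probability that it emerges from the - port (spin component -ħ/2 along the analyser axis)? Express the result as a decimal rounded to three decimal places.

For spin-½, the probability of finding spin-up along an axis at angle θ to the initial spin direction is cos²(θ/2); spin-down is sin²(θ/2).
θ = 100°, so P = sin²(50°) ≈ 0.587.

0.587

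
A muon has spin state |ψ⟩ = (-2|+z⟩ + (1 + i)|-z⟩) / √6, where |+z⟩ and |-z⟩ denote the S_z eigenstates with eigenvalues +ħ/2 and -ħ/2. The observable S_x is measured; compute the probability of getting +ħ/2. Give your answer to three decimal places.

0.167

|+x⟩ = (|+z⟩ + |-z⟩)/√2, so ⟨+x|ψ⟩ = (-1 + i) / (√2·√6).
P = |-1 + i|² / 12 = 2/12.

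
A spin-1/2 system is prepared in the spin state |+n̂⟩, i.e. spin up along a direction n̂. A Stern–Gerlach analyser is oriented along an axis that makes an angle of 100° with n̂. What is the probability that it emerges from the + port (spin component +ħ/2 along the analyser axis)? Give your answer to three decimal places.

For spin-½, the probability of finding spin-up along an axis at angle θ to the initial spin direction is cos²(θ/2); spin-down is sin²(θ/2).
θ = 100°, so P = cos²(50°) ≈ 0.413.

0.413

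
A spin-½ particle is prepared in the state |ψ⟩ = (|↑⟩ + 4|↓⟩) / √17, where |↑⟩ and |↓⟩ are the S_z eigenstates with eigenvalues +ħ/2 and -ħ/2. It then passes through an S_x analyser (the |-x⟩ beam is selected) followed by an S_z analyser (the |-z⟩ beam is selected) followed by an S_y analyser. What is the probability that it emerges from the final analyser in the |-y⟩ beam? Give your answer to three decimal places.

First analyser (S_x): P(|-x⟩) = |⟨-x|ψ⟩|² = 9/34.
After stage 1 the state is |-x⟩; P(|-z⟩) = |⟨-z|-x⟩|² = 1/2.
After stage 2 the state is |-z⟩; P(|-y⟩) = |⟨-y|-z⟩|² = 1/2.
Joint probability = 9/34 × 1/2 × 1/2 = 0.066.

0.066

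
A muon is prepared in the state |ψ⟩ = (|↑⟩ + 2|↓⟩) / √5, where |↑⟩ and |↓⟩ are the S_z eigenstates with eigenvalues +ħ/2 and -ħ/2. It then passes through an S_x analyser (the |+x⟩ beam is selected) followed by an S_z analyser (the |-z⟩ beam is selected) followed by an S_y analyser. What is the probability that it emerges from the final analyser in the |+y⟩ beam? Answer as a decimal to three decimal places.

0.225

First analyser (S_x): P(|+x⟩) = |⟨+x|ψ⟩|² = 9/10.
After stage 1 the state is |+x⟩; P(|-z⟩) = |⟨-z|+x⟩|² = 1/2.
After stage 2 the state is |-z⟩; P(|+y⟩) = |⟨+y|-z⟩|² = 1/2.
Joint probability = 9/10 × 1/2 × 1/2 = 0.225.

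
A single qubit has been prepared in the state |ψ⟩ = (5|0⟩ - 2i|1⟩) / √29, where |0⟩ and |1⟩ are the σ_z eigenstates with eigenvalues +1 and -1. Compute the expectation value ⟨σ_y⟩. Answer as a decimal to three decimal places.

⟨σ_y⟩ = 2 Im(a* b)/(|a|²+|b|²) with a = 5, b = -2i.
a* b = -10i, so ⟨σ_y⟩ = -20/29.

-0.690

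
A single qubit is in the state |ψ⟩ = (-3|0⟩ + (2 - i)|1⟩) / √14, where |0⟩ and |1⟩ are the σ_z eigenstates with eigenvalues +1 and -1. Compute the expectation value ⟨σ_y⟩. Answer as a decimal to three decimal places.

0.429

⟨σ_y⟩ = 2 Im(a* b)/(|a|²+|b|²) with a = -3, b = (2 - i).
a* b = (-6 + 3i), so ⟨σ_y⟩ = 6/14.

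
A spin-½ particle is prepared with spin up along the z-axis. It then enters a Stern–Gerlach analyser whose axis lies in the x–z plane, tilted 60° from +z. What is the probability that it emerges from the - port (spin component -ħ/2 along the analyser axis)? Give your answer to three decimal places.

For spin-½, the probability of finding spin-up along an axis at angle θ to the initial spin direction is cos²(θ/2); spin-down is sin²(θ/2).
θ = 60°, so P = sin²(30°) ≈ 0.250.

0.250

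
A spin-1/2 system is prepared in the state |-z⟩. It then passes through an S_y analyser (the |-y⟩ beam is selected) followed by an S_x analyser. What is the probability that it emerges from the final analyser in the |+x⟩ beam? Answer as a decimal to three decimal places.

First analyser (S_y): from |-z⟩, P(|-y⟩) = 1/2.
After stage 1 the state is |-y⟩; P(|+x⟩) = |⟨+x|-y⟩|² = 1/2.
Joint probability = 1/2 × 1/2 = 0.250.

0.250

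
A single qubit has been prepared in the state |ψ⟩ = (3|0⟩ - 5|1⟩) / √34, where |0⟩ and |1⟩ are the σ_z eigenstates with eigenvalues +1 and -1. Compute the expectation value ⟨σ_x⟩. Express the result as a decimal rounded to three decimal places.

-0.882

⟨σ_x⟩ = 2 Re(a* b)/(|a|²+|b|²) with a = 3, b = -5.
a* b = -15, so ⟨σ_x⟩ = -30/34.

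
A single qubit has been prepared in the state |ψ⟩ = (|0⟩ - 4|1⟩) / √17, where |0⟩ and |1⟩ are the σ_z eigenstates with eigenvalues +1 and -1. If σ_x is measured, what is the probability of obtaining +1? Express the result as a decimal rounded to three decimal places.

|+x⟩ = (|0⟩ + |1⟩)/√2, so ⟨+x|ψ⟩ = (-3) / (√2·√17).
P = |-3|² / 34 = 9/34.

0.265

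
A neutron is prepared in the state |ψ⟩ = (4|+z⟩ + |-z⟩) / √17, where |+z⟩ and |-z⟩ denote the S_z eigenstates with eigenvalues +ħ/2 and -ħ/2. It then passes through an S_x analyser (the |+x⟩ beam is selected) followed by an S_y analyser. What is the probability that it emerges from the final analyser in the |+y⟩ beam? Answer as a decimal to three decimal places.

0.368

First analyser (S_x): P(|+x⟩) = |⟨+x|ψ⟩|² = 25/34.
After stage 1 the state is |+x⟩; P(|+y⟩) = |⟨+y|+x⟩|² = 1/2.
Joint probability = 25/34 × 1/2 = 0.368.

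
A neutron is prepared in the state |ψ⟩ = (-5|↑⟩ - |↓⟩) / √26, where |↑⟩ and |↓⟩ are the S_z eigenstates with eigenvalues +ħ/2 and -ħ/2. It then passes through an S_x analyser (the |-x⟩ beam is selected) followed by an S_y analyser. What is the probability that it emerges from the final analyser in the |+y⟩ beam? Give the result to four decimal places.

First analyser (S_x): P(|-x⟩) = |⟨-x|ψ⟩|² = 16/52.
After stage 1 the state is |-x⟩; P(|+y⟩) = |⟨+y|-x⟩|² = 1/2.
Joint probability = 16/52 × 1/2 = 0.1538.

0.1538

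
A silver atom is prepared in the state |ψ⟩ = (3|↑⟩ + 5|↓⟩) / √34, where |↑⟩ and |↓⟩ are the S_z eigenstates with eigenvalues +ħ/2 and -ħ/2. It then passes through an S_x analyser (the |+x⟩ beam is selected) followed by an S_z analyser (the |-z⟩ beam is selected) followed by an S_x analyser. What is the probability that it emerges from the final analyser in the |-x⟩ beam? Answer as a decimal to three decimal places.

0.235

First analyser (S_x): P(|+x⟩) = |⟨+x|ψ⟩|² = 64/68.
After stage 1 the state is |+x⟩; P(|-z⟩) = |⟨-z|+x⟩|² = 1/2.
After stage 2 the state is |-z⟩; P(|-x⟩) = |⟨-x|-z⟩|² = 1/2.
Joint probability = 64/68 × 1/2 × 1/2 = 0.235.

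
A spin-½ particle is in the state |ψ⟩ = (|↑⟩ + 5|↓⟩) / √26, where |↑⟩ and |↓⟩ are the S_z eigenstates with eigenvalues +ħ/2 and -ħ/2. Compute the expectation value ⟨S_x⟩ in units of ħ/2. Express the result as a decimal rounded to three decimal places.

0.385

⟨σ_x⟩ = 2 Re(a* b)/(|a|²+|b|²) with a = 1, b = 5.
a* b = 5, so ⟨σ_x⟩ = 10/26.
⟨S_x⟩ = (ħ/2)·⟨σ_x⟩.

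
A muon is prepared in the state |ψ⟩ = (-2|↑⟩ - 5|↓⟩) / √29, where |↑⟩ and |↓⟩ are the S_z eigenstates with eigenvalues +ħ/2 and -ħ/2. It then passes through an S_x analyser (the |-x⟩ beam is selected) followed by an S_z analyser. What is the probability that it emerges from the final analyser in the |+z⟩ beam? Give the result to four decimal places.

First analyser (S_x): P(|-x⟩) = |⟨-x|ψ⟩|² = 9/58.
After stage 1 the state is |-x⟩; P(|+z⟩) = |⟨+z|-x⟩|² = 1/2.
Joint probability = 9/58 × 1/2 = 0.0776.

0.0776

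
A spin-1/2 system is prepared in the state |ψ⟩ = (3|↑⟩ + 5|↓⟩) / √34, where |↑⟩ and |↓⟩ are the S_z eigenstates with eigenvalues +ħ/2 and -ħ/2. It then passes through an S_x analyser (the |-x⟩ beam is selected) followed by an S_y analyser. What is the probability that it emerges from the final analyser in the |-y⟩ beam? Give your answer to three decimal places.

0.029

First analyser (S_x): P(|-x⟩) = |⟨-x|ψ⟩|² = 4/68.
After stage 1 the state is |-x⟩; P(|-y⟩) = |⟨-y|-x⟩|² = 1/2.
Joint probability = 4/68 × 1/2 = 0.029.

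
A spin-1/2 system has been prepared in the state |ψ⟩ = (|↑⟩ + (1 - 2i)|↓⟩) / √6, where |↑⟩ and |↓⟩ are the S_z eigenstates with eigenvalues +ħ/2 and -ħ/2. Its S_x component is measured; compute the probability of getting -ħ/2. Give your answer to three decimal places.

|-x⟩ = (|↑⟩ - |↓⟩)/√2, so ⟨-x|ψ⟩ = (2i) / (√2·√6).
P = |2i|² / 12 = 4/12.

0.333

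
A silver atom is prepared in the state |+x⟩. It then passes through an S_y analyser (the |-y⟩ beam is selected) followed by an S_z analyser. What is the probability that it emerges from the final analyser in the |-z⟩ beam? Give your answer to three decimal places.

0.250

First analyser (S_y): from |+x⟩, P(|-y⟩) = 1/2.
After stage 1 the state is |-y⟩; P(|-z⟩) = |⟨-z|-y⟩|² = 1/2.
Joint probability = 1/2 × 1/2 = 0.250.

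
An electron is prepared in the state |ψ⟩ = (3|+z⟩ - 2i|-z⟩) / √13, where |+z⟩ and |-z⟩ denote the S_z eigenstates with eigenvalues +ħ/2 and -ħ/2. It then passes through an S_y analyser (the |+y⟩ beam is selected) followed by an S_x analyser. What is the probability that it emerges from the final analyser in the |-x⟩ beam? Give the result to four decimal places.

First analyser (S_y): P(|+y⟩) = |⟨+y|ψ⟩|² = 1/26.
After stage 1 the state is |+y⟩; P(|-x⟩) = |⟨-x|+y⟩|² = 1/2.
Joint probability = 1/26 × 1/2 = 0.0192.

0.0192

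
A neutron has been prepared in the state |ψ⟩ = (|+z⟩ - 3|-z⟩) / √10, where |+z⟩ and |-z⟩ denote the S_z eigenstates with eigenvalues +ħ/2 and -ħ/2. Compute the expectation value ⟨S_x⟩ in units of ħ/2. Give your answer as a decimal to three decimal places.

-0.600

⟨σ_x⟩ = 2 Re(a* b)/(|a|²+|b|²) with a = 1, b = -3.
a* b = -3, so ⟨σ_x⟩ = -6/10.
⟨S_x⟩ = (ħ/2)·⟨σ_x⟩.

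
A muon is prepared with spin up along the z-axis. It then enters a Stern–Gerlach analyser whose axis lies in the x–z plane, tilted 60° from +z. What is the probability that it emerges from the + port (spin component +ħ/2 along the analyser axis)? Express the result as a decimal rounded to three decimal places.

For spin-½, the probability of finding spin-up along an axis at angle θ to the initial spin direction is cos²(θ/2); spin-down is sin²(θ/2).
θ = 60°, so P = cos²(30°) ≈ 0.750.

0.750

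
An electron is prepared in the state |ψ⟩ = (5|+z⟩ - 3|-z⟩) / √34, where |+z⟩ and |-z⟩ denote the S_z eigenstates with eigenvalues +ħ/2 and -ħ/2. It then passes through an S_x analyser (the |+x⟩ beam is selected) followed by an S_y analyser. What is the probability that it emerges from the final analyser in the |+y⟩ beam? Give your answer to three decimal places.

0.029

First analyser (S_x): P(|+x⟩) = |⟨+x|ψ⟩|² = 4/68.
After stage 1 the state is |+x⟩; P(|+y⟩) = |⟨+y|+x⟩|² = 1/2.
Joint probability = 4/68 × 1/2 = 0.029.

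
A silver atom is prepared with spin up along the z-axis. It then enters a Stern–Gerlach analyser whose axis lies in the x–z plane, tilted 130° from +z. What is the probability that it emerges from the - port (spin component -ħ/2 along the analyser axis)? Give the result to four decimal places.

For spin-½, the probability of finding spin-up along an axis at angle θ to the initial spin direction is cos²(θ/2); spin-down is sin²(θ/2).
θ = 130°, so P = sin²(65°) ≈ 0.8214.

0.8214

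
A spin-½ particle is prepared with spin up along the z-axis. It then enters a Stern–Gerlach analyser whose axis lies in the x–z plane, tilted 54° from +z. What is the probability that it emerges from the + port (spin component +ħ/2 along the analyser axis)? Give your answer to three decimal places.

For spin-½, the probability of finding spin-up along an axis at angle θ to the initial spin direction is cos²(θ/2); spin-down is sin²(θ/2).
θ = 54°, so P = cos²(27°) ≈ 0.794.

0.794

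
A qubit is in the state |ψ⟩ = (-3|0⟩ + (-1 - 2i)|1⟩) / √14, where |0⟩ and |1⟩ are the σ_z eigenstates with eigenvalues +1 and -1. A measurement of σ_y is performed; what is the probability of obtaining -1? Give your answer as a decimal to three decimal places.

0.071

|-y⟩ = (|0⟩ - i|1⟩)/√2, so ⟨-y|ψ⟩ = (-1 - i) / (√2·√14).
P = |-1 - i|² / 28 = 2/28.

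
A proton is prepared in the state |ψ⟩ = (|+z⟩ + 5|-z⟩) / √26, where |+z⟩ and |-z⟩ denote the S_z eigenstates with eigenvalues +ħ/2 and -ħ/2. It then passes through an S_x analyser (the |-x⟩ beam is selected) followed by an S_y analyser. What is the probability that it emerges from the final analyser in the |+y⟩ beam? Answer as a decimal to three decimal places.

First analyser (S_x): P(|-x⟩) = |⟨-x|ψ⟩|² = 16/52.
After stage 1 the state is |-x⟩; P(|+y⟩) = |⟨+y|-x⟩|² = 1/2.
Joint probability = 16/52 × 1/2 = 0.154.

0.154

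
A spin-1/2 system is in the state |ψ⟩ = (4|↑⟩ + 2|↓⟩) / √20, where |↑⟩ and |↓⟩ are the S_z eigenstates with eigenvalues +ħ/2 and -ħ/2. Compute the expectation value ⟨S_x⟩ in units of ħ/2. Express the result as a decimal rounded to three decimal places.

⟨σ_x⟩ = 2 Re(a* b)/(|a|²+|b|²) with a = 4, b = 2.
a* b = 8, so ⟨σ_x⟩ = 16/20.
⟨S_x⟩ = (ħ/2)·⟨σ_x⟩.

0.800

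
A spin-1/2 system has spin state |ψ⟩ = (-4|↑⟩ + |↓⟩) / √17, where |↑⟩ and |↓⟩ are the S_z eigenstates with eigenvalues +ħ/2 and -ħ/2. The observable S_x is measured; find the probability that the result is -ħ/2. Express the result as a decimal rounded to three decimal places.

|-x⟩ = (|↑⟩ - |↓⟩)/√2, so ⟨-x|ψ⟩ = (-5) / (√2·√17).
P = |-5|² / 34 = 25/34.

0.735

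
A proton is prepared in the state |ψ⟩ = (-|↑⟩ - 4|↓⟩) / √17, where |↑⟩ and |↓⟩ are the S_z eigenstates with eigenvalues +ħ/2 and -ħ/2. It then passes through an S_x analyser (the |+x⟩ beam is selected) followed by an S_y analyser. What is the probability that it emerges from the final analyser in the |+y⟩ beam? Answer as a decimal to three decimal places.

0.368

First analyser (S_x): P(|+x⟩) = |⟨+x|ψ⟩|² = 25/34.
After stage 1 the state is |+x⟩; P(|+y⟩) = |⟨+y|+x⟩|² = 1/2.
Joint probability = 25/34 × 1/2 = 0.368.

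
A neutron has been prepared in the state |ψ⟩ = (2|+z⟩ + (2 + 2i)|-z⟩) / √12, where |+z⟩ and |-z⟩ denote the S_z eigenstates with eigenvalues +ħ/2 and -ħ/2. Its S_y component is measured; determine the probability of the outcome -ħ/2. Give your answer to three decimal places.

|-y⟩ = (|+z⟩ - i|-z⟩)/√2, so ⟨-y|ψ⟩ = (2i) / (√2·√12).
P = |2i|² / 24 = 4/24.

0.167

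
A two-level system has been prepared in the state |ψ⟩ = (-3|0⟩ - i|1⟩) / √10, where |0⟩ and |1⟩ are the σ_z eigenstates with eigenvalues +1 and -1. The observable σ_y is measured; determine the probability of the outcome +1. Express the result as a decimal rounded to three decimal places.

|+y⟩ = (|0⟩ + i|1⟩)/√2, so ⟨+y|ψ⟩ = (-4) / (√2·√10).
P = |-4|² / 20 = 16/20.

0.800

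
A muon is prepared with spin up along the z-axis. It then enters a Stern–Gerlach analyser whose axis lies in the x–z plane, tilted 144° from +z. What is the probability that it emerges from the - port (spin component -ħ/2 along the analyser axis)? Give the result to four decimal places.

0.9045

For spin-½, the probability of finding spin-up along an axis at angle θ to the initial spin direction is cos²(θ/2); spin-down is sin²(θ/2).
θ = 144°, so P = sin²(72°) ≈ 0.9045.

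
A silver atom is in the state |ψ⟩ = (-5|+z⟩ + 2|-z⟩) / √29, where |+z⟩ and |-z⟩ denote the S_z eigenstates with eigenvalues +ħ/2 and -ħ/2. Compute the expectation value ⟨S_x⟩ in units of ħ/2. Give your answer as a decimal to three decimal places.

-0.690

⟨σ_x⟩ = 2 Re(a* b)/(|a|²+|b|²) with a = -5, b = 2.
a* b = -10, so ⟨σ_x⟩ = -20/29.
⟨S_x⟩ = (ħ/2)·⟨σ_x⟩.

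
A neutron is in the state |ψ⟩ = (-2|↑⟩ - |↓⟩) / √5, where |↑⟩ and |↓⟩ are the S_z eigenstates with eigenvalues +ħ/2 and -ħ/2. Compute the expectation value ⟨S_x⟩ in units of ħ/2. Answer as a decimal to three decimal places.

0.800

⟨σ_x⟩ = 2 Re(a* b)/(|a|²+|b|²) with a = -2, b = -1.
a* b = 2, so ⟨σ_x⟩ = 4/5.
⟨S_x⟩ = (ħ/2)·⟨σ_x⟩.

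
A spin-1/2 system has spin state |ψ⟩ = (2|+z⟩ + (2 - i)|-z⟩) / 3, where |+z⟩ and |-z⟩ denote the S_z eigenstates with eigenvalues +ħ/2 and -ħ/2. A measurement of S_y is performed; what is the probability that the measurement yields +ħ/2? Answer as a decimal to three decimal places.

|+y⟩ = (|+z⟩ + i|-z⟩)/√2, so ⟨+y|ψ⟩ = (1 - 2i) / (√2·3).
P = |1 - 2i|² / 18 = 5/18.

0.278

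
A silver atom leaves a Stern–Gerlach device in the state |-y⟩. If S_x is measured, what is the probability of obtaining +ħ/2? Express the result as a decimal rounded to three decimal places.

0.500

In the S_z basis, |-y⟩ = (|↑⟩ - i|↓⟩)/√2 and |+x⟩ = (|↑⟩ + |↓⟩)/√2.
|⟨+x|-y⟩|² = 1/2.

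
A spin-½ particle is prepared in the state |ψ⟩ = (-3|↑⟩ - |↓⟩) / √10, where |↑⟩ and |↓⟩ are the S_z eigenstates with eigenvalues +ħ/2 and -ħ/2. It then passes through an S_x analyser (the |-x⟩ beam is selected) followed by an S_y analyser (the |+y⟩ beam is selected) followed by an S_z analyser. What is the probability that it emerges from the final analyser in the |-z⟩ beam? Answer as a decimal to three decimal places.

0.050

First analyser (S_x): P(|-x⟩) = |⟨-x|ψ⟩|² = 4/20.
After stage 1 the state is |-x⟩; P(|+y⟩) = |⟨+y|-x⟩|² = 1/2.
After stage 2 the state is |+y⟩; P(|-z⟩) = |⟨-z|+y⟩|² = 1/2.
Joint probability = 4/20 × 1/2 × 1/2 = 0.050.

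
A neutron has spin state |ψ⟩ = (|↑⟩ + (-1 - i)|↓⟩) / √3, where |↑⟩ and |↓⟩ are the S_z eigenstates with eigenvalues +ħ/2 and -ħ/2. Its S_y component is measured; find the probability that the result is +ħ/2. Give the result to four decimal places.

|+y⟩ = (|↑⟩ + i|↓⟩)/√2, so ⟨+y|ψ⟩ = (i) / (√2·√3).
P = |i|² / 6 = 1/6.

0.1667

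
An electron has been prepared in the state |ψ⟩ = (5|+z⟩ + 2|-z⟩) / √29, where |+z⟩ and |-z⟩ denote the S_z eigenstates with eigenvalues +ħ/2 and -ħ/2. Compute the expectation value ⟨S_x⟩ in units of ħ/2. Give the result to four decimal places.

0.6897

⟨σ_x⟩ = 2 Re(a* b)/(|a|²+|b|²) with a = 5, b = 2.
a* b = 10, so ⟨σ_x⟩ = 20/29.
⟨S_x⟩ = (ħ/2)·⟨σ_x⟩.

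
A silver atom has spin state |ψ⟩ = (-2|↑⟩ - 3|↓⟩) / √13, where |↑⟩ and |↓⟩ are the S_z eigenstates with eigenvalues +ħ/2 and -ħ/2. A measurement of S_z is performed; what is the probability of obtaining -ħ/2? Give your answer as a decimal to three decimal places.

The -ħ/2 outcome corresponds to |↓⟩. Its amplitude in |ψ⟩ is -3/√13.
P = |-3|² / 13 = 9/13.

0.692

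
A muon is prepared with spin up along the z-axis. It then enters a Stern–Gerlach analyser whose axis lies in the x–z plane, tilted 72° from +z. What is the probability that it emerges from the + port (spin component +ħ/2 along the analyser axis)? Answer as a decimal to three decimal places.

For spin-½, the probability of finding spin-up along an axis at angle θ to the initial spin direction is cos²(θ/2); spin-down is sin²(θ/2).
θ = 72°, so P = cos²(36°) ≈ 0.655.

0.655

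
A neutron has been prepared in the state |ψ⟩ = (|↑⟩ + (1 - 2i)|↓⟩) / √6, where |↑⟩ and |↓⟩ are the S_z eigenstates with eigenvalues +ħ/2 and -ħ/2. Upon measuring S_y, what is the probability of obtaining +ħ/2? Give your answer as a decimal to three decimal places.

0.167

|+y⟩ = (|↑⟩ + i|↓⟩)/√2, so ⟨+y|ψ⟩ = (-1 - i) / (√2·√6).
P = |-1 - i|² / 12 = 2/12.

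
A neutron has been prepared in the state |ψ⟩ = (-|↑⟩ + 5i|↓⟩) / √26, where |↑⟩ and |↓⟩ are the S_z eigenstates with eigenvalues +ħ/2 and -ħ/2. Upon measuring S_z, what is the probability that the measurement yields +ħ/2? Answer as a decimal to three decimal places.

0.038

The +ħ/2 outcome corresponds to |↑⟩. Its amplitude in |ψ⟩ is -1/√26.
P = |-1|² / 26 = 1/26.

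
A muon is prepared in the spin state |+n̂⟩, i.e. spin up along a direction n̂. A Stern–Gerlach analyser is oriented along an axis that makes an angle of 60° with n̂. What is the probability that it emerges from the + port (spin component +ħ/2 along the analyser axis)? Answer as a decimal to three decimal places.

For spin-½, the probability of finding spin-up along an axis at angle θ to the initial spin direction is cos²(θ/2); spin-down is sin²(θ/2).
θ = 60°, so P = cos²(30°) ≈ 0.750.

0.750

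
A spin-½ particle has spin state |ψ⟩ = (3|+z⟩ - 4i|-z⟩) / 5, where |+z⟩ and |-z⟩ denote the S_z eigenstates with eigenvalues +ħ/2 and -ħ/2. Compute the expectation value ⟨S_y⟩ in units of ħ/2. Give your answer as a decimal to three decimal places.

⟨σ_y⟩ = 2 Im(a* b)/(|a|²+|b|²) with a = 3, b = -4i.
a* b = -12i, so ⟨σ_y⟩ = -24/25.
⟨S_y⟩ = (ħ/2)·⟨σ_y⟩.

-0.960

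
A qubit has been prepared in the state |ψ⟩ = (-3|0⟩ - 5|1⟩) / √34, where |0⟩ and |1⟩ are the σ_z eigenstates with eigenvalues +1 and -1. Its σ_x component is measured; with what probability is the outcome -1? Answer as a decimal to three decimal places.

0.059

|-x⟩ = (|0⟩ - |1⟩)/√2, so ⟨-x|ψ⟩ = (2) / (√2·√34).
P = |2|² / 68 = 4/68.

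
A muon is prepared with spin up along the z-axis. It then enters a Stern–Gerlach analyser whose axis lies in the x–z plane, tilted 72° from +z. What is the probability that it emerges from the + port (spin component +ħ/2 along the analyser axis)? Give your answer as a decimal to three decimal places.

For spin-½, the probability of finding spin-up along an axis at angle θ to the initial spin direction is cos²(θ/2); spin-down is sin²(θ/2).
θ = 72°, so P = cos²(36°) ≈ 0.655.

0.655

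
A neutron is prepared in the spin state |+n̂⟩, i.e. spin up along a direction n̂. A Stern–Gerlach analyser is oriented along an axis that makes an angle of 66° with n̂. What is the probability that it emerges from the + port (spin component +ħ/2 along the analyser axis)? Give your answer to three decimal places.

0.703

For spin-½, the probability of finding spin-up along an axis at angle θ to the initial spin direction is cos²(θ/2); spin-down is sin²(θ/2).
θ = 66°, so P = cos²(33°) ≈ 0.703.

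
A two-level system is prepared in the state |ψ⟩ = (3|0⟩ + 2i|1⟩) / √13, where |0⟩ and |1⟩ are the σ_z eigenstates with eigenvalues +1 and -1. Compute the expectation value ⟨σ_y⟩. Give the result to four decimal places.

⟨σ_y⟩ = 2 Im(a* b)/(|a|²+|b|²) with a = 3, b = 2i.
a* b = 6i, so ⟨σ_y⟩ = 12/13.

0.9231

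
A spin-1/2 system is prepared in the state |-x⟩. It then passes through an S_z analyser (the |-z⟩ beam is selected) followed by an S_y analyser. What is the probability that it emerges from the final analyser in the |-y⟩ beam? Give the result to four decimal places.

First analyser (S_z): from |-x⟩, P(|-z⟩) = 1/2.
After stage 1 the state is |-z⟩; P(|-y⟩) = |⟨-y|-z⟩|² = 1/2.
Joint probability = 1/2 × 1/2 = 0.2500.

0.2500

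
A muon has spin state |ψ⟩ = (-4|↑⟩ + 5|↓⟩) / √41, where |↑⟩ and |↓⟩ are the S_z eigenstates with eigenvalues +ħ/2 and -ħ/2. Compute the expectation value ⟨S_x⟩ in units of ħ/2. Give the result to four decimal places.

-0.9756

⟨σ_x⟩ = 2 Re(a* b)/(|a|²+|b|²) with a = -4, b = 5.
a* b = -20, so ⟨σ_x⟩ = -40/41.
⟨S_x⟩ = (ħ/2)·⟨σ_x⟩.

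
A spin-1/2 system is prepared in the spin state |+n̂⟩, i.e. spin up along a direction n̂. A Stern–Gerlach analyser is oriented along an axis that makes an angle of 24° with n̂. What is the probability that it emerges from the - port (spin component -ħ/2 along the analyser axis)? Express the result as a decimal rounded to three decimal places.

0.043

For spin-½, the probability of finding spin-up along an axis at angle θ to the initial spin direction is cos²(θ/2); spin-down is sin²(θ/2).
θ = 24°, so P = sin²(12°) ≈ 0.043.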